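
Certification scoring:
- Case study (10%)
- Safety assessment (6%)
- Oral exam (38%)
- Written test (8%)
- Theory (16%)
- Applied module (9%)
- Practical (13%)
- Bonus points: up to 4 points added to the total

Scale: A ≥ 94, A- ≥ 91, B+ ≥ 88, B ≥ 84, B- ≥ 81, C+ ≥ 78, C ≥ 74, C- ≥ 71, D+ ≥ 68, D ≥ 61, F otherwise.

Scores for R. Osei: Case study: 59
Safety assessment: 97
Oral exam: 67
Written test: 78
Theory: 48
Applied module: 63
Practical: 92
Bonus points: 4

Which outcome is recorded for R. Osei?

C-

Weighted total:
  Case study 59 × 0.1 = 5.9
  Safety assessment 97 × 0.06 = 5.82
  Oral exam 67 × 0.38 = 25.46
  Written test 78 × 0.08 = 6.24
  Theory 48 × 0.16 = 7.68
  Applied module 63 × 0.09 = 5.67
  Practical 92 × 0.13 = 11.96
Sum = 68.73
Bonus points: 68.73 + 4 = 72.73
72.73 is ≥ 71 and < 74 → C-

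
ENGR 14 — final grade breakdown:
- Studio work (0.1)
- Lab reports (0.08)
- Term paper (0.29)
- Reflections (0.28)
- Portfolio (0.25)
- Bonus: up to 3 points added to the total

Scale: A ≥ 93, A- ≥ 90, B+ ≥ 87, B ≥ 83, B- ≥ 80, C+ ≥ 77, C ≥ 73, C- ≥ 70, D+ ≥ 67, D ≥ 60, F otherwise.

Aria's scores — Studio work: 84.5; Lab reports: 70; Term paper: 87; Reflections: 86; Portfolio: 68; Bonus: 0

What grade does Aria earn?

B-

Weighted total:
  Studio work 84.5 × 0.1 = 8.45
  Lab reports 70 × 0.08 = 5.6
  Term paper 87 × 0.29 = 25.23
  Reflections 86 × 0.28 = 24.08
  Portfolio 68 × 0.25 = 17
Sum = 80.36
Bonus: 80.36 + 0 = 80.36
80.36 is ≥ 80 and < 83 → B-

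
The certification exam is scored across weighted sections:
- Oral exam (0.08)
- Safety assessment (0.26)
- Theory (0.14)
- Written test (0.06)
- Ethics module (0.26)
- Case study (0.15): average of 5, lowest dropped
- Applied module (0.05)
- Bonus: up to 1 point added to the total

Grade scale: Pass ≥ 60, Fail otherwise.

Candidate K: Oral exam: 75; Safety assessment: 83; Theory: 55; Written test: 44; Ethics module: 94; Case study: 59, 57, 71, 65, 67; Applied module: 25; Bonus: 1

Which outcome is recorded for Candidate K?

Pass

Case study: drop 57 → average of remaining 4 = 262/4 = 65.5
Weighted total:
  Oral exam 75 × 0.08 = 6
  Safety assessment 83 × 0.26 = 21.58
  Theory 55 × 0.14 = 7.7
  Written test 44 × 0.06 = 2.64
  Ethics module 94 × 0.26 = 24.44
  Case study 65.5 × 0.15 = 9.825
  Applied module 25 × 0.05 = 1.25
Sum = 73.435
Bonus: 73.435 + 1 = 74.435
74.435 ≥ 60 → Pass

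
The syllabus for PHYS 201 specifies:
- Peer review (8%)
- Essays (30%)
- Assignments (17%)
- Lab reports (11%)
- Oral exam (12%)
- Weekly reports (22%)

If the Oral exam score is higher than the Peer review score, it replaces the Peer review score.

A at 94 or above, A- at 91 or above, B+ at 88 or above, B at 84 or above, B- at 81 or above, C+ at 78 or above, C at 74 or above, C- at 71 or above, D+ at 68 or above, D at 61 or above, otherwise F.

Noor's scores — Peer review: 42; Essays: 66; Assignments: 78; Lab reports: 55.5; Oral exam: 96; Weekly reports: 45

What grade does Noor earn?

Oral exam (96) > Peer review (42), so Peer review counts as 96.
Weighted total:
  Peer review 96 × 0.08 = 7.68
  Essays 66 × 0.3 = 19.8
  Assignments 78 × 0.17 = 13.26
  Lab reports 55.5 × 0.11 = 6.105
  Oral exam 96 × 0.12 = 11.52
  Weekly reports 45 × 0.22 = 9.9
Sum = 68.265
68.265 is ≥ 68 and < 71 → D+

D+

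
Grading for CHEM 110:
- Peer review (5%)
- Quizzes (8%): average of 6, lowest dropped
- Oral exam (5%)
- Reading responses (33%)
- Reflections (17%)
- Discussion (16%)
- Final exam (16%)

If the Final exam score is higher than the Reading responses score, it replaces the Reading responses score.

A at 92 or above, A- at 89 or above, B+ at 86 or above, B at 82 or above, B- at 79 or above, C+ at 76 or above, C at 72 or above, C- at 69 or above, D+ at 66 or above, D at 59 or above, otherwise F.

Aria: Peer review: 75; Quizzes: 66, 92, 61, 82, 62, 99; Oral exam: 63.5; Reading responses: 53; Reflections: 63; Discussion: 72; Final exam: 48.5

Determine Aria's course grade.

D

Quizzes: drop 61 → average of remaining 5 = 401/5 = 80.2
Final exam (48.5) ≤ Reading responses (53), so Reading responses stays at 53.
Weighted total:
  Peer review 75 × 0.05 = 3.75
  Quizzes 80.2 × 0.08 = 6.416
  Oral exam 63.5 × 0.05 = 3.175
  Reading responses 53 × 0.33 = 17.49
  Reflections 63 × 0.17 = 10.71
  Discussion 72 × 0.16 = 11.52
  Final exam 48.5 × 0.16 = 7.76
Sum = 60.821
60.821 is ≥ 59 and < 66 → D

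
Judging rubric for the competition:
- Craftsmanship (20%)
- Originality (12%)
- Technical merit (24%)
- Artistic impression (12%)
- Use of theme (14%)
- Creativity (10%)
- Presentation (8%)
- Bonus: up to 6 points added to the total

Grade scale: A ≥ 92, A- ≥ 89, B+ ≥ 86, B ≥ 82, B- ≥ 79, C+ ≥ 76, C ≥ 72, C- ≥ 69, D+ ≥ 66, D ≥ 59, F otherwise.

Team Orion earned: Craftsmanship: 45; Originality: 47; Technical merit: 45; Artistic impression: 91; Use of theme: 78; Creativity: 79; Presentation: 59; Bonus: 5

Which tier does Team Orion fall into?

D

Weighted total:
  Craftsmanship 45 × 0.2 = 9
  Originality 47 × 0.12 = 5.64
  Technical merit 45 × 0.24 = 10.8
  Artistic impression 91 × 0.12 = 10.92
  Use of theme 78 × 0.14 = 10.92
  Creativity 79 × 0.1 = 7.9
  Presentation 59 × 0.08 = 4.72
Sum = 59.9
Bonus: 59.9 + 5 = 64.9
64.9 is ≥ 59 and < 66 → D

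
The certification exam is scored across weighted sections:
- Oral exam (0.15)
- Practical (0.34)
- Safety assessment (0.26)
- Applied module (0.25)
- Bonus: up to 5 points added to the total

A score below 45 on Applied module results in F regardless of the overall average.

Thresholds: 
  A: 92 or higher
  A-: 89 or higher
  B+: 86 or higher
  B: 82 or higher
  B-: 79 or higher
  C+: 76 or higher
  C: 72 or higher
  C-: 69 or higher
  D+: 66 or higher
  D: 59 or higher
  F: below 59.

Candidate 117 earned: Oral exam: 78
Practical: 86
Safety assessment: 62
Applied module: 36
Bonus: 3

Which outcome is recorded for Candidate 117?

Applied module score 36 < 45: minimum not met.
Weighted total:
  Oral exam 78 × 0.15 = 11.7
  Practical 86 × 0.34 = 29.24
  Safety assessment 62 × 0.26 = 16.12
  Applied module 36 × 0.25 = 9
Sum = 66.06
Bonus: 66.06 + 3 = 69.06
Because the Applied module minimum was not met, the result is F.

F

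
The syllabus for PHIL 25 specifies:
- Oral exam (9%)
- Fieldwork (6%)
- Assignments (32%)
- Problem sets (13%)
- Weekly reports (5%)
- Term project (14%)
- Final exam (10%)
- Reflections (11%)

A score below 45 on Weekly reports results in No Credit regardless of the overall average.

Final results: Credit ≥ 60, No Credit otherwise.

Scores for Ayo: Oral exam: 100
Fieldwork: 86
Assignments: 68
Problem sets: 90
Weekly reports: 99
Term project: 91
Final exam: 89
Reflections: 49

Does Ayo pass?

Credit

Weekly reports score 99 ≥ 45: minimum met.
Weighted total:
  Oral exam 100 × 0.09 = 9
  Fieldwork 86 × 0.06 = 5.16
  Assignments 68 × 0.32 = 21.76
  Problem sets 90 × 0.13 = 11.7
  Weekly reports 99 × 0.05 = 4.95
  Term project 91 × 0.14 = 12.74
  Final exam 89 × 0.1 = 8.9
  Reflections 49 × 0.11 = 5.39
Sum = 79.6
79.6 ≥ 60 → Credit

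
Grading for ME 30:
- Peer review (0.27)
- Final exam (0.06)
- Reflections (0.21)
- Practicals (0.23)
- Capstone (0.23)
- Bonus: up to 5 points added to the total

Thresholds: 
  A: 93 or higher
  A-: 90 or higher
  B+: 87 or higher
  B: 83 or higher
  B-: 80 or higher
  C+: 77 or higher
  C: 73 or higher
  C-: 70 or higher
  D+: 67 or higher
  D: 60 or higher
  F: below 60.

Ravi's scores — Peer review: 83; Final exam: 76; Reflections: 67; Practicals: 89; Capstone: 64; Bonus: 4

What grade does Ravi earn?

Weighted total:
  Peer review 83 × 0.27 = 22.41
  Final exam 76 × 0.06 = 4.56
  Reflections 67 × 0.21 = 14.07
  Practicals 89 × 0.23 = 20.47
  Capstone 64 × 0.23 = 14.72
Sum = 76.23
Bonus: 76.23 + 4 = 80.23
80.23 is ≥ 80 and < 83 → B-

B-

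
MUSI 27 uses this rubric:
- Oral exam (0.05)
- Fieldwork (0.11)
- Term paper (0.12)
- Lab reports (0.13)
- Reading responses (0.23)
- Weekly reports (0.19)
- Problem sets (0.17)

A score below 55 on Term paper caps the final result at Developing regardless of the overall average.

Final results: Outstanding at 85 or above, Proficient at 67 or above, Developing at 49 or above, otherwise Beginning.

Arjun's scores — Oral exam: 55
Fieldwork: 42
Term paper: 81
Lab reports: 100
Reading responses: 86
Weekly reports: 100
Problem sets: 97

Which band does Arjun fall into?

Outstanding

Term paper score 81 ≥ 55: minimum met.
Weighted total:
  Oral exam 55 × 0.05 = 2.75
  Fieldwork 42 × 0.11 = 4.62
  Term paper 81 × 0.12 = 9.72
  Lab reports 100 × 0.13 = 13
  Reading responses 86 × 0.23 = 19.78
  Weekly reports 100 × 0.19 = 19
  Problem sets 97 × 0.17 = 16.49
Sum = 85.36
85.36 ≥ 85 → Outstanding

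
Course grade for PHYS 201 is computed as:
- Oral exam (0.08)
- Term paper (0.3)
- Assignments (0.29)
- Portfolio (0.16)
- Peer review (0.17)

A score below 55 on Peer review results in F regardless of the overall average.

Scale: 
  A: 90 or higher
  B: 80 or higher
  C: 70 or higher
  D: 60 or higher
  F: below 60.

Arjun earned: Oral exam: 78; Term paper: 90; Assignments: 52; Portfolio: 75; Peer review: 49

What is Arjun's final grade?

F

Peer review score 49 < 55: minimum not met.
Weighted total:
  Oral exam 78 × 0.08 = 6.24
  Term paper 90 × 0.3 = 27
  Assignments 52 × 0.29 = 15.08
  Portfolio 75 × 0.16 = 12
  Peer review 49 × 0.17 = 8.33
Sum = 68.65
Because the Peer review minimum was not met, the result is F.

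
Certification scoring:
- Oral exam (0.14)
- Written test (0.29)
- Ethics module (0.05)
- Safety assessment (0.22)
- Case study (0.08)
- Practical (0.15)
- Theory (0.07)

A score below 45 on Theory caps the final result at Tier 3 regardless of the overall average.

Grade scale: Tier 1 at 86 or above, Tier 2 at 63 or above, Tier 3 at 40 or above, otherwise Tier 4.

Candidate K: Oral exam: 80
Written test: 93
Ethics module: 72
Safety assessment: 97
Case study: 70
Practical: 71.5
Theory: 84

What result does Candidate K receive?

Theory score 84 ≥ 45: minimum met.
Weighted total:
  Oral exam 80 × 0.14 = 11.2
  Written test 93 × 0.29 = 26.97
  Ethics module 72 × 0.05 = 3.6
  Safety assessment 97 × 0.22 = 21.34
  Case study 70 × 0.08 = 5.6
  Practical 71.5 × 0.15 = 10.725
  Theory 84 × 0.07 = 5.88
Sum = 85.315
85.315 is ≥ 63 and < 86 → Tier 2

Tier 2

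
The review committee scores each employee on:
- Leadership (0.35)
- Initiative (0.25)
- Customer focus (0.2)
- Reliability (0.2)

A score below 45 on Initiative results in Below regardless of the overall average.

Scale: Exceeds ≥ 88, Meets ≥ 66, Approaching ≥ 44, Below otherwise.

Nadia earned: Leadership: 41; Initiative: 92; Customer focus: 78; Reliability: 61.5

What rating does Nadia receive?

Initiative score 92 ≥ 45: minimum met.
Weighted total:
  Leadership 41 × 0.35 = 14.35
  Initiative 92 × 0.25 = 23
  Customer focus 78 × 0.2 = 15.6
  Reliability 61.5 × 0.2 = 12.3
Sum = 65.25
65.25 is ≥ 44 and < 66 → Approaching

Approaching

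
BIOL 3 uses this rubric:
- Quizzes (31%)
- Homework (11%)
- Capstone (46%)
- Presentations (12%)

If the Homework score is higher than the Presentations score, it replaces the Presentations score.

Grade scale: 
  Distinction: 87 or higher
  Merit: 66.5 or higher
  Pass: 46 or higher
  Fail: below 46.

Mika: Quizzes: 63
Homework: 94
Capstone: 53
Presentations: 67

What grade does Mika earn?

Pass

Homework (94) > Presentations (67), so Presentations counts as 94.
Weighted total:
  Quizzes 63 × 0.31 = 19.53
  Homework 94 × 0.11 = 10.34
  Capstone 53 × 0.46 = 24.38
  Presentations 94 × 0.12 = 11.28
Sum = 65.53
65.53 is ≥ 46 and < 66.5 → Pass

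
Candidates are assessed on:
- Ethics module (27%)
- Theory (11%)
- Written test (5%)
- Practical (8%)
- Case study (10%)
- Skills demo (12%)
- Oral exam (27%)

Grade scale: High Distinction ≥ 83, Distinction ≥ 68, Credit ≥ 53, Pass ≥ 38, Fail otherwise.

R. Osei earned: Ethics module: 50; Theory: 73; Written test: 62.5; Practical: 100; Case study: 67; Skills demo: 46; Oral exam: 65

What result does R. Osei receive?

Credit

Weighted total:
  Ethics module 50 × 0.27 = 13.5
  Theory 73 × 0.11 = 8.03
  Written test 62.5 × 0.05 = 3.125
  Practical 100 × 0.08 = 8
  Case study 67 × 0.1 = 6.7
  Skills demo 46 × 0.12 = 5.52
  Oral exam 65 × 0.27 = 17.55
Sum = 62.425
62.425 is ≥ 53 and < 68 → Credit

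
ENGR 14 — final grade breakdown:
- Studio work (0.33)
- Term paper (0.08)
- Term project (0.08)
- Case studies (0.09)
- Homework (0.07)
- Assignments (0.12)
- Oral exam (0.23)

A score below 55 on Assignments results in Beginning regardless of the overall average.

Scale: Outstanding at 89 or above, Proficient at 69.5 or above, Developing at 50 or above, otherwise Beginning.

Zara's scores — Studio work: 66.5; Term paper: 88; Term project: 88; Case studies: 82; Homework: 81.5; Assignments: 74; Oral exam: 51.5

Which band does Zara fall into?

Proficient

Assignments score 74 ≥ 55: minimum met.
Weighted total:
  Studio work 66.5 × 0.33 = 21.945
  Term paper 88 × 0.08 = 7.04
  Term project 88 × 0.08 = 7.04
  Case studies 82 × 0.09 = 7.38
  Homework 81.5 × 0.07 = 5.705
  Assignments 74 × 0.12 = 8.88
  Oral exam 51.5 × 0.23 = 11.845
Sum = 69.835
69.835 is ≥ 69.5 and < 89 → Proficient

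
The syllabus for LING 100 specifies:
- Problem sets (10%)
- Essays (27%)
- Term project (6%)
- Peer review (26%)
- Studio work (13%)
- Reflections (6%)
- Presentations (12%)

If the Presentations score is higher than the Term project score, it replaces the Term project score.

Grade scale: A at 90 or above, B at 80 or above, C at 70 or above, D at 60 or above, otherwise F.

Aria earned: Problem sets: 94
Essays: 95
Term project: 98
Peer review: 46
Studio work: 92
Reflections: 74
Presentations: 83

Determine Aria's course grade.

C

Presentations (83) ≤ Term project (98), so Term project stays at 98.
Weighted total:
  Problem sets 94 × 0.1 = 9.4
  Essays 95 × 0.27 = 25.65
  Term project 98 × 0.06 = 5.88
  Peer review 46 × 0.26 = 11.96
  Studio work 92 × 0.13 = 11.96
  Reflections 74 × 0.06 = 4.44
  Presentations 83 × 0.12 = 9.96
Sum = 79.25
79.25 is ≥ 70 and < 80 → C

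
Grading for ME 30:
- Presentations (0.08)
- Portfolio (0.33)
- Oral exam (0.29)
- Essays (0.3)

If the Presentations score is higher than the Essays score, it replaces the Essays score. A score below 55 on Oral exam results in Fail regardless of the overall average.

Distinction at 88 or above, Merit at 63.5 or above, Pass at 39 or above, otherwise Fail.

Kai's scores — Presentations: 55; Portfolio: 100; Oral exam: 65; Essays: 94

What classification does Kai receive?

Merit

Presentations (55) ≤ Essays (94), so Essays stays at 94.
Oral exam score 65 ≥ 55: minimum met.
Weighted total:
  Presentations 55 × 0.08 = 4.4
  Portfolio 100 × 0.33 = 33
  Oral exam 65 × 0.29 = 18.85
  Essays 94 × 0.3 = 28.2
Sum = 84.45
84.45 is ≥ 63.5 and < 88 → Merit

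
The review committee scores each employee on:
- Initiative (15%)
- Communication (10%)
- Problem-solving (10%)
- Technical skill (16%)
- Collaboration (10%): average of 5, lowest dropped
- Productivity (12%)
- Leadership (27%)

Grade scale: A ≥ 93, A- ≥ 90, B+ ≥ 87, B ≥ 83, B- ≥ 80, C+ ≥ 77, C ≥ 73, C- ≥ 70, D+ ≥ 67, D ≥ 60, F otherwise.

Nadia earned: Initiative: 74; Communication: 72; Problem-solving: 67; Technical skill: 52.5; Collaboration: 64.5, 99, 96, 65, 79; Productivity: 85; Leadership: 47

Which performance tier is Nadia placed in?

Collaboration: drop 64.5 → average of remaining 4 = 339/4 = 84.75
Weighted total:
  Initiative 74 × 0.15 = 11.1
  Communication 72 × 0.1 = 7.2
  Problem-solving 67 × 0.1 = 6.7
  Technical skill 52.5 × 0.16 = 8.4
  Collaboration 84.75 × 0.1 = 8.475
  Productivity 85 × 0.12 = 10.2
  Leadership 47 × 0.27 = 12.69
Sum = 64.765
64.765 is ≥ 60 and < 67 → D

D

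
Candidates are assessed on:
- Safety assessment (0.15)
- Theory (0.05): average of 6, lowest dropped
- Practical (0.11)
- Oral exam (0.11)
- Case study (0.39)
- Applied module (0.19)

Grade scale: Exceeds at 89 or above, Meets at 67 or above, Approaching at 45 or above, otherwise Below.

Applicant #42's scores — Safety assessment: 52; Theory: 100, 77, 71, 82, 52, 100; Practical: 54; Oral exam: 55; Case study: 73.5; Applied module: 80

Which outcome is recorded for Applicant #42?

Meets

Theory: drop 52 → average of remaining 5 = 430/5 = 86
Weighted total:
  Safety assessment 52 × 0.15 = 7.8
  Theory 86 × 0.05 = 4.3
  Practical 54 × 0.11 = 5.94
  Oral exam 55 × 0.11 = 6.05
  Case study 73.5 × 0.39 = 28.665
  Applied module 80 × 0.19 = 15.2
Sum = 67.955
67.955 is ≥ 67 and < 89 → Meets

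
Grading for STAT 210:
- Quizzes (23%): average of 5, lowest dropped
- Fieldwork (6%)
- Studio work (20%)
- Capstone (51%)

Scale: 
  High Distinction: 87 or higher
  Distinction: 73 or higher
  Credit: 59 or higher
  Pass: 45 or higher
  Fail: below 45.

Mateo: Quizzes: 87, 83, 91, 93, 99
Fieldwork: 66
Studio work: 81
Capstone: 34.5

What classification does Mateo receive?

Quizzes: drop 83 → average of remaining 4 = 370/4 = 92.5
Weighted total:
  Quizzes 92.5 × 0.23 = 21.275
  Fieldwork 66 × 0.06 = 3.96
  Studio work 81 × 0.2 = 16.2
  Capstone 34.5 × 0.51 = 17.595
Sum = 59.03
59.03 is ≥ 59 and < 73 → Credit

Credit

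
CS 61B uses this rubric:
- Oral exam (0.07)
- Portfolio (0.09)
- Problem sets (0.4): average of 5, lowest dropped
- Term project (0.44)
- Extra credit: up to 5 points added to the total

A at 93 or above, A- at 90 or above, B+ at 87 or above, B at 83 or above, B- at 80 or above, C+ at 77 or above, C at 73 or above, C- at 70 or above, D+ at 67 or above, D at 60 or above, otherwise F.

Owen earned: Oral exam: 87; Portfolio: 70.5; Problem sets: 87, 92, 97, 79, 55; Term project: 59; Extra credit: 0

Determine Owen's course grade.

C

Problem sets: drop 55 → average of remaining 4 = 355/4 = 88.75
Weighted total:
  Oral exam 87 × 0.07 = 6.09
  Portfolio 70.5 × 0.09 = 6.345
  Problem sets 88.75 × 0.4 = 35.5
  Term project 59 × 0.44 = 25.96
Sum = 73.895
Extra credit: 73.895 + 0 = 73.895
73.895 is ≥ 73 and < 77 → C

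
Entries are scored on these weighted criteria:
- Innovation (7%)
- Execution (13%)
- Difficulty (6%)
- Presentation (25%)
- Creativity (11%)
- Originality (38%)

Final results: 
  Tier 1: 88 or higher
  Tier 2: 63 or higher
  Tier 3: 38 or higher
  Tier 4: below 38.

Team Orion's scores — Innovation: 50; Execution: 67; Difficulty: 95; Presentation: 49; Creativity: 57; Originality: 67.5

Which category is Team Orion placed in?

Weighted total:
  Innovation 50 × 0.07 = 3.5
  Execution 67 × 0.13 = 8.71
  Difficulty 95 × 0.06 = 5.7
  Presentation 49 × 0.25 = 12.25
  Creativity 57 × 0.11 = 6.27
  Originality 67.5 × 0.38 = 25.65
Sum = 62.08
62.08 is ≥ 38 and < 63 → Tier 3

Tier 3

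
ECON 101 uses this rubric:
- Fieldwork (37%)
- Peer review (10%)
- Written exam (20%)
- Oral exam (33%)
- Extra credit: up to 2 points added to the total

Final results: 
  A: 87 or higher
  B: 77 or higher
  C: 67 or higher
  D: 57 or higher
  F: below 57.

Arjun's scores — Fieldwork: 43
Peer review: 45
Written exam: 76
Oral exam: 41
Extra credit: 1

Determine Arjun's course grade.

F

Weighted total:
  Fieldwork 43 × 0.37 = 15.91
  Peer review 45 × 0.1 = 4.5
  Written exam 76 × 0.2 = 15.2
  Oral exam 41 × 0.33 = 13.53
Sum = 49.14
Extra credit: 49.14 + 1 = 50.14
50.14 < 57 → F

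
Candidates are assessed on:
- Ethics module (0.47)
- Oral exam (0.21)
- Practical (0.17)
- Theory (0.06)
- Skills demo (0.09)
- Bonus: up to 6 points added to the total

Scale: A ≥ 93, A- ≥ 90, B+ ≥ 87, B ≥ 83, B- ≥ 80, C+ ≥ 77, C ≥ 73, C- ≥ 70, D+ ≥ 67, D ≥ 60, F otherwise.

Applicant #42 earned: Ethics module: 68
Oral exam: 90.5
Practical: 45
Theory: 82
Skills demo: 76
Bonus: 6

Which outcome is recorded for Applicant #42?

Weighted total:
  Ethics module 68 × 0.47 = 31.96
  Oral exam 90.5 × 0.21 = 19.005
  Practical 45 × 0.17 = 7.65
  Theory 82 × 0.06 = 4.92
  Skills demo 76 × 0.09 = 6.84
Sum = 70.375
Bonus: 70.375 + 6 = 76.375
76.375 is ≥ 73 and < 77 → C

C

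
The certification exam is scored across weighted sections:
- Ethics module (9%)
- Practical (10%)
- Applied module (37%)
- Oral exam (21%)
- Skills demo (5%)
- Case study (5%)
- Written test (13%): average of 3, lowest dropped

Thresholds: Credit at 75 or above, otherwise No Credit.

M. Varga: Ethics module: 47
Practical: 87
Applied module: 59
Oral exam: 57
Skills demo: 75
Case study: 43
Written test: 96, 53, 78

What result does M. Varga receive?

No Credit

Written test: drop 53 → average of remaining 2 = 174/2 = 87
Weighted total:
  Ethics module 47 × 0.09 = 4.23
  Practical 87 × 0.1 = 8.7
  Applied module 59 × 0.37 = 21.83
  Oral exam 57 × 0.21 = 11.97
  Skills demo 75 × 0.05 = 3.75
  Case study 43 × 0.05 = 2.15
  Written test 87 × 0.13 = 11.31
Sum = 63.94
63.94 < 75 → No Credit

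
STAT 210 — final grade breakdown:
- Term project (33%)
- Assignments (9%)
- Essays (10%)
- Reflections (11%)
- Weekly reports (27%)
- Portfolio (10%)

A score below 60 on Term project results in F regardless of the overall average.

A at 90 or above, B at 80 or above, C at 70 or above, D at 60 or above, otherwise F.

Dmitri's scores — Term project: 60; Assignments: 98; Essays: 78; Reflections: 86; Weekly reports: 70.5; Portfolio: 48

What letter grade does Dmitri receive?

D

Term project score 60 ≥ 60: minimum met.
Weighted total:
  Term project 60 × 0.33 = 19.8
  Assignments 98 × 0.09 = 8.82
  Essays 78 × 0.1 = 7.8
  Reflections 86 × 0.11 = 9.46
  Weekly reports 70.5 × 0.27 = 19.035
  Portfolio 48 × 0.1 = 4.8
Sum = 69.715
69.715 is ≥ 60 and < 70 → D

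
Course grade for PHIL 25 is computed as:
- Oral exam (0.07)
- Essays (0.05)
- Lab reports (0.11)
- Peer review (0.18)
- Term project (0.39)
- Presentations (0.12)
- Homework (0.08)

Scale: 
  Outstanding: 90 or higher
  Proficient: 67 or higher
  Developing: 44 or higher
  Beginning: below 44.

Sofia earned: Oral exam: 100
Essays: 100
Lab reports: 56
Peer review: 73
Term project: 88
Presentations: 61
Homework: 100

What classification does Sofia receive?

Weighted total:
  Oral exam 100 × 0.07 = 7
  Essays 100 × 0.05 = 5
  Lab reports 56 × 0.11 = 6.16
  Peer review 73 × 0.18 = 13.14
  Term project 88 × 0.39 = 34.32
  Presentations 61 × 0.12 = 7.32
  Homework 100 × 0.08 = 8
Sum = 80.94
80.94 is ≥ 67 and < 90 → Proficient

Proficient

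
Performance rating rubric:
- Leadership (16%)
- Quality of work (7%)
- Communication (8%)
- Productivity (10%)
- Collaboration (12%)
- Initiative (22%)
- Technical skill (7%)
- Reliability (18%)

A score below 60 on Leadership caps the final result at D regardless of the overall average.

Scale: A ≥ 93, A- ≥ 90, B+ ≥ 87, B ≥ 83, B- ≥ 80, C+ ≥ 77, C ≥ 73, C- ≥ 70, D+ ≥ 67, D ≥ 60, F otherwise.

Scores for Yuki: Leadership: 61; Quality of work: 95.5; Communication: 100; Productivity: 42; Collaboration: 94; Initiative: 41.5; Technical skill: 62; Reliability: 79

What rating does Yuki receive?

D+

Leadership score 61 ≥ 60: minimum met.
Weighted total:
  Leadership 61 × 0.16 = 9.76
  Quality of work 95.5 × 0.07 = 6.685
  Communication 100 × 0.08 = 8
  Productivity 42 × 0.1 = 4.2
  Collaboration 94 × 0.12 = 11.28
  Initiative 41.5 × 0.22 = 9.13
  Technical skill 62 × 0.07 = 4.34
  Reliability 79 × 0.18 = 14.22
Sum = 67.615
67.615 is ≥ 67 and < 70 → D+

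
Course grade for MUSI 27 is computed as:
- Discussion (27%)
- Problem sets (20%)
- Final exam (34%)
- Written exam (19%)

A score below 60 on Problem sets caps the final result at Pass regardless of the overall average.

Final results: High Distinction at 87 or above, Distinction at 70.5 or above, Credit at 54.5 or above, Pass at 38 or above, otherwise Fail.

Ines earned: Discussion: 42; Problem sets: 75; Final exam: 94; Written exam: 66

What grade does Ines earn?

Problem sets score 75 ≥ 60: minimum met.
Weighted total:
  Discussion 42 × 0.27 = 11.34
  Problem sets 75 × 0.2 = 15
  Final exam 94 × 0.34 = 31.96
  Written exam 66 × 0.19 = 12.54
Sum = 70.84
70.84 is ≥ 70.5 and < 87 → Distinction

Distinction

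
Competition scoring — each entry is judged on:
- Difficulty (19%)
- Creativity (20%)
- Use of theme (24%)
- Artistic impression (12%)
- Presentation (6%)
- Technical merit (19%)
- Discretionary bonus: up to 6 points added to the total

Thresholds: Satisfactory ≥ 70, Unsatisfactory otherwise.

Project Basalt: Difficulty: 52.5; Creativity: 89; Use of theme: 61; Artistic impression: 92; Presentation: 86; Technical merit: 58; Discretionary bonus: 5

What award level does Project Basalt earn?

Satisfactory

Weighted total:
  Difficulty 52.5 × 0.19 = 9.975
  Creativity 89 × 0.2 = 17.8
  Use of theme 61 × 0.24 = 14.64
  Artistic impression 92 × 0.12 = 11.04
  Presentation 86 × 0.06 = 5.16
  Technical merit 58 × 0.19 = 11.02
Sum = 69.635
Discretionary bonus: 69.635 + 5 = 74.635
74.635 ≥ 70 → Satisfactory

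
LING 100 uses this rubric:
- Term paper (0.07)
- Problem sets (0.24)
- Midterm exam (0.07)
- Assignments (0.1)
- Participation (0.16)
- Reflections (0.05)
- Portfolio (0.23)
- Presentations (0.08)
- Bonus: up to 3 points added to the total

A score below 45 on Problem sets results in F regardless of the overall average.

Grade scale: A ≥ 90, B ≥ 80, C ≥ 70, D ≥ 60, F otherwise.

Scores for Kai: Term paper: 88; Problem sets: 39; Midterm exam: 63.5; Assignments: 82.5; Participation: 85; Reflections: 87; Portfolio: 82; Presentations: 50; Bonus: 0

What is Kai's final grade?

F

Problem sets score 39 < 45: minimum not met.
Weighted total:
  Term paper 88 × 0.07 = 6.16
  Problem sets 39 × 0.24 = 9.36
  Midterm exam 63.5 × 0.07 = 4.445
  Assignments 82.5 × 0.1 = 8.25
  Participation 85 × 0.16 = 13.6
  Reflections 87 × 0.05 = 4.35
  Portfolio 82 × 0.23 = 18.86
  Presentations 50 × 0.08 = 4
Sum = 69.025
Bonus: 69.025 + 0 = 69.025
Because the Problem sets minimum was not met, the result is F.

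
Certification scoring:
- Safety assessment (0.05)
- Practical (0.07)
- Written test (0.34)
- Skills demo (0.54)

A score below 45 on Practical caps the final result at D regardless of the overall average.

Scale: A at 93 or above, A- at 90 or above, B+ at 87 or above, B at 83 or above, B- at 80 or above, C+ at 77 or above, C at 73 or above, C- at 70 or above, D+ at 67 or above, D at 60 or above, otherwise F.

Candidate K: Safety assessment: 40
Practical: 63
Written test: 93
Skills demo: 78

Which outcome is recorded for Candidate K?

B-

Practical score 63 ≥ 45: minimum met.
Weighted total:
  Safety assessment 40 × 0.05 = 2
  Practical 63 × 0.07 = 4.41
  Written test 93 × 0.34 = 31.62
  Skills demo 78 × 0.54 = 42.12
Sum = 80.15
80.15 is ≥ 80 and < 83 → B-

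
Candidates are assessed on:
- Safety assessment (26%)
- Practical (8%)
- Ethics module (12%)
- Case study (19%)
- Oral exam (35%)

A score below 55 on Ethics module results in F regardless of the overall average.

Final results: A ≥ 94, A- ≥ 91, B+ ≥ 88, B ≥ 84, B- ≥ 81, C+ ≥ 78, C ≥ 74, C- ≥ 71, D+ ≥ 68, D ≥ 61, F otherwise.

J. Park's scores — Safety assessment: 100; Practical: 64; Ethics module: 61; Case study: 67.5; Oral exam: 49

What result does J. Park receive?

D+

Ethics module score 61 ≥ 55: minimum met.
Weighted total:
  Safety assessment 100 × 0.26 = 26
  Practical 64 × 0.08 = 5.12
  Ethics module 61 × 0.12 = 7.32
  Case study 67.5 × 0.19 = 12.825
  Oral exam 49 × 0.35 = 17.15
Sum = 68.415
68.415 is ≥ 68 and < 71 → D+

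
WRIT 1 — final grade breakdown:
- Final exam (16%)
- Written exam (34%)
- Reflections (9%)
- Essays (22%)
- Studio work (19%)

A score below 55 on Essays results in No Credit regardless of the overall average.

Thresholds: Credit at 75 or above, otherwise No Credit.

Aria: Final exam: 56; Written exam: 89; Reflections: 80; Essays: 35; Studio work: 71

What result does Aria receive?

No Credit

Essays score 35 < 55: minimum not met.
Weighted total:
  Final exam 56 × 0.16 = 8.96
  Written exam 89 × 0.34 = 30.26
  Reflections 80 × 0.09 = 7.2
  Essays 35 × 0.22 = 7.7
  Studio work 71 × 0.19 = 13.49
Sum = 67.61
Because the Essays minimum was not met, the result is No Credit.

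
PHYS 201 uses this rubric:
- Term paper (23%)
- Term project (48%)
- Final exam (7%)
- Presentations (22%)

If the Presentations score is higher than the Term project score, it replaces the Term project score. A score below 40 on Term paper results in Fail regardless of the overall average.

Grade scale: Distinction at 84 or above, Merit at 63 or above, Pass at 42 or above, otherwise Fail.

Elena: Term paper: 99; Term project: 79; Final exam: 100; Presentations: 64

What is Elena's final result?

Merit

Presentations (64) ≤ Term project (79), so Term project stays at 79.
Term paper score 99 ≥ 40: minimum met.
Weighted total:
  Term paper 99 × 0.23 = 22.77
  Term project 79 × 0.48 = 37.92
  Final exam 100 × 0.07 = 7
  Presentations 64 × 0.22 = 14.08
Sum = 81.77
81.77 is ≥ 63 and < 84 → Merit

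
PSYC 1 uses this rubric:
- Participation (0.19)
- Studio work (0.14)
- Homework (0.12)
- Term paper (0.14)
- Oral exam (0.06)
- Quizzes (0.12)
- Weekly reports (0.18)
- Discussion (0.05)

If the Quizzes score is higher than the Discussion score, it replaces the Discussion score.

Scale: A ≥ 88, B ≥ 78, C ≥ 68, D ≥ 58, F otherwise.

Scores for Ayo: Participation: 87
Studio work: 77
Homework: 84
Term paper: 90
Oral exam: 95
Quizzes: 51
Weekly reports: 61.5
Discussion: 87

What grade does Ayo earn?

Quizzes (51) ≤ Discussion (87), so Discussion stays at 87.
Weighted total:
  Participation 87 × 0.19 = 16.53
  Studio work 77 × 0.14 = 10.78
  Homework 84 × 0.12 = 10.08
  Term paper 90 × 0.14 = 12.6
  Oral exam 95 × 0.06 = 5.7
  Quizzes 51 × 0.12 = 6.12
  Weekly reports 61.5 × 0.18 = 11.07
  Discussion 87 × 0.05 = 4.35
Sum = 77.23
77.23 is ≥ 68 and < 78 → C

C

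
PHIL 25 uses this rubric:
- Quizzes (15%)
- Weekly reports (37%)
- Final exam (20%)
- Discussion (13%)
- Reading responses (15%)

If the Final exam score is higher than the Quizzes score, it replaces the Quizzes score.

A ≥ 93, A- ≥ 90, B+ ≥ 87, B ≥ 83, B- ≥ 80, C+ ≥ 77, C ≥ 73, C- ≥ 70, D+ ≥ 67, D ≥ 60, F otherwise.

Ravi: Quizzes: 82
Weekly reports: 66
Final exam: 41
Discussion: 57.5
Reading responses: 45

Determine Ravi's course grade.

Final exam (41) ≤ Quizzes (82), so Quizzes stays at 82.
Weighted total:
  Quizzes 82 × 0.15 = 12.3
  Weekly reports 66 × 0.37 = 24.42
  Final exam 41 × 0.2 = 8.2
  Discussion 57.5 × 0.13 = 7.475
  Reading responses 45 × 0.15 = 6.75
Sum = 59.145
59.145 < 60 → F

F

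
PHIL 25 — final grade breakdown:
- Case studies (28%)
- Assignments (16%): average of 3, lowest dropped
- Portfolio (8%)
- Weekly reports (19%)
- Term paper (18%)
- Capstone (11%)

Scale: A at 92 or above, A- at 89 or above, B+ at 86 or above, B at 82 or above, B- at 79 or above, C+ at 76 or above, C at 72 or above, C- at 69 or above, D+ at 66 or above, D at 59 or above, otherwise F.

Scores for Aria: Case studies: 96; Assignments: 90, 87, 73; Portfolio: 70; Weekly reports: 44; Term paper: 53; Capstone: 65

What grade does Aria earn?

C-

Assignments: drop 73 → average of remaining 2 = 177/2 = 88.5
Weighted total:
  Case studies 96 × 0.28 = 26.88
  Assignments 88.5 × 0.16 = 14.16
  Portfolio 70 × 0.08 = 5.6
  Weekly reports 44 × 0.19 = 8.36
  Term paper 53 × 0.18 = 9.54
  Capstone 65 × 0.11 = 7.15
Sum = 71.69
71.69 is ≥ 69 and < 72 → C-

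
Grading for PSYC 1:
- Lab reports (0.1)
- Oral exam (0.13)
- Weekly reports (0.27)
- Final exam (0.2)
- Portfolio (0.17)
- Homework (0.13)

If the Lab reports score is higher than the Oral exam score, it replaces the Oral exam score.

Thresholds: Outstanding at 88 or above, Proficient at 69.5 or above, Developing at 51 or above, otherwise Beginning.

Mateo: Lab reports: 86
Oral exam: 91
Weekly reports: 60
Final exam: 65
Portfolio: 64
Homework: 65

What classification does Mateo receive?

Developing

Lab reports (86) ≤ Oral exam (91), so Oral exam stays at 91.
Weighted total:
  Lab reports 86 × 0.1 = 8.6
  Oral exam 91 × 0.13 = 11.83
  Weekly reports 60 × 0.27 = 16.2
  Final exam 65 × 0.2 = 13
  Portfolio 64 × 0.17 = 10.88
  Homework 65 × 0.13 = 8.45
Sum = 68.96
68.96 is ≥ 51 and < 69.5 → Developing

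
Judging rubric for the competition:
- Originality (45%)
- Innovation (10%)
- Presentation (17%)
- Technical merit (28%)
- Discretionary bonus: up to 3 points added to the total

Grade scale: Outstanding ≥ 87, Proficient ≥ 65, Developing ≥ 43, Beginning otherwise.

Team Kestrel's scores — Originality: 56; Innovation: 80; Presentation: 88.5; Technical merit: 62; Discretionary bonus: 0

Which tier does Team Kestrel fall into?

Weighted total:
  Originality 56 × 0.45 = 25.2
  Innovation 80 × 0.1 = 8
  Presentation 88.5 × 0.17 = 15.045
  Technical merit 62 × 0.28 = 17.36
Sum = 65.605
Discretionary bonus: 65.605 + 0 = 65.605
65.605 is ≥ 65 and < 87 → Proficient

Proficient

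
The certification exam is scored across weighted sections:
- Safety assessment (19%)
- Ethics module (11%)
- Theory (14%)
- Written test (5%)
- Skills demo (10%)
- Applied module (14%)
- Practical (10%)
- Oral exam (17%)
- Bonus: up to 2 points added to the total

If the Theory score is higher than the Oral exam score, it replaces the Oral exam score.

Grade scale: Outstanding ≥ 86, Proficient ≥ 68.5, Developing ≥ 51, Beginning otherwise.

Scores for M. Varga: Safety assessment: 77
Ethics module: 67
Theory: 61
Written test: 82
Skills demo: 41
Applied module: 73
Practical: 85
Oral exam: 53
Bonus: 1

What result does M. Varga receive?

Proficient

Theory (61) > Oral exam (53), so Oral exam counts as 61.
Weighted total:
  Safety assessment 77 × 0.19 = 14.63
  Ethics module 67 × 0.11 = 7.37
  Theory 61 × 0.14 = 8.54
  Written test 82 × 0.05 = 4.1
  Skills demo 41 × 0.1 = 4.1
  Applied module 73 × 0.14 = 10.22
  Practical 85 × 0.1 = 8.5
  Oral exam 61 × 0.17 = 10.37
Sum = 67.83
Bonus: 67.83 + 1 = 68.83
68.83 is ≥ 68.5 and < 86 → Proficient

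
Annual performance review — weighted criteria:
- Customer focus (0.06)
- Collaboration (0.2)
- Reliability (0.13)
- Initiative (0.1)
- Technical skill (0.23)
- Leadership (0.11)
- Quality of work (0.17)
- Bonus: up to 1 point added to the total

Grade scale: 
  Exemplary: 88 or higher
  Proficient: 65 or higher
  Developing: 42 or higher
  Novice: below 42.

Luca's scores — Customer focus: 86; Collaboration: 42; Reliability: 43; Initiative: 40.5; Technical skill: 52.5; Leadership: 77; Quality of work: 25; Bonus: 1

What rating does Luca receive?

Developing

Weighted total:
  Customer focus 86 × 0.06 = 5.16
  Collaboration 42 × 0.2 = 8.4
  Reliability 43 × 0.13 = 5.59
  Initiative 40.5 × 0.1 = 4.05
  Technical skill 52.5 × 0.23 = 12.075
  Leadership 77 × 0.11 = 8.47
  Quality of work 25 × 0.17 = 4.25
Sum = 47.995
Bonus: 47.995 + 1 = 48.995
48.995 is ≥ 42 and < 65 → Developing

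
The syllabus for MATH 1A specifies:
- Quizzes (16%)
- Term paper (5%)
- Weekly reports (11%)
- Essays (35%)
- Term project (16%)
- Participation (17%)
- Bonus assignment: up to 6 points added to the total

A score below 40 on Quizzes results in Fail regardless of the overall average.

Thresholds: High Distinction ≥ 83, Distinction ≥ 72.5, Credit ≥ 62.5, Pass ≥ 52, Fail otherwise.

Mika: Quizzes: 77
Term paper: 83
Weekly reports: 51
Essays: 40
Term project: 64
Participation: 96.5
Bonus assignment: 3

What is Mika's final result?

Credit

Quizzes score 77 ≥ 40: minimum met.
Weighted total:
  Quizzes 77 × 0.16 = 12.32
  Term paper 83 × 0.05 = 4.15
  Weekly reports 51 × 0.11 = 5.61
  Essays 40 × 0.35 = 14
  Term project 64 × 0.16 = 10.24
  Participation 96.5 × 0.17 = 16.405
Sum = 62.725
Bonus assignment: 62.725 + 3 = 65.725
65.725 is ≥ 62.5 and < 72.5 → Credit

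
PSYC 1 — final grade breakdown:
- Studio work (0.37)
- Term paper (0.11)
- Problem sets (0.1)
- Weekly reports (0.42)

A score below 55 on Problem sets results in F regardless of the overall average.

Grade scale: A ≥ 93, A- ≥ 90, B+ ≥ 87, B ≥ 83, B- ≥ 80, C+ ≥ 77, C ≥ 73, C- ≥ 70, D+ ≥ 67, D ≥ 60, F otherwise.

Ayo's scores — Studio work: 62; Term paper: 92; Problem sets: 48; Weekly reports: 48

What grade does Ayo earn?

Problem sets score 48 < 55: minimum not met.
Weighted total:
  Studio work 62 × 0.37 = 22.94
  Term paper 92 × 0.11 = 10.12
  Problem sets 48 × 0.1 = 4.8
  Weekly reports 48 × 0.42 = 20.16
Sum = 58.02
Because the Problem sets minimum was not met, the result is F.

F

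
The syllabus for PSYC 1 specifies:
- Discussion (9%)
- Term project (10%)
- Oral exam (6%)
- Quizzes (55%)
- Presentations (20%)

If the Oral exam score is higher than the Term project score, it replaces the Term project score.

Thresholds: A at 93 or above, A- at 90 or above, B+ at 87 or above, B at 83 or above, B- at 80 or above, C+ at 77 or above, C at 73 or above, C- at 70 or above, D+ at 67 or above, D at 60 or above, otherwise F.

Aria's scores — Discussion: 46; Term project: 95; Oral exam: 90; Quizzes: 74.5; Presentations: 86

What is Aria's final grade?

Oral exam (90) ≤ Term project (95), so Term project stays at 95.
Weighted total:
  Discussion 46 × 0.09 = 4.14
  Term project 95 × 0.1 = 9.5
  Oral exam 90 × 0.06 = 5.4
  Quizzes 74.5 × 0.55 = 40.975
  Presentations 86 × 0.2 = 17.2
Sum = 77.215
77.215 is ≥ 77 and < 80 → C+

C+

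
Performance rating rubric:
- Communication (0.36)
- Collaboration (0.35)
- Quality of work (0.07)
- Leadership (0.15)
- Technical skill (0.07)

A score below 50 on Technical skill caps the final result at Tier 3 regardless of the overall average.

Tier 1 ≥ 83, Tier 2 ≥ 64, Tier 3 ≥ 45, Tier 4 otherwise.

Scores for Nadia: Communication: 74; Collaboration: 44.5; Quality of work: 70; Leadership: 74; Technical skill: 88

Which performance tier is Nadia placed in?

Tier 2

Technical skill score 88 ≥ 50: minimum met.
Weighted total:
  Communication 74 × 0.36 = 26.64
  Collaboration 44.5 × 0.35 = 15.575
  Quality of work 70 × 0.07 = 4.9
  Leadership 74 × 0.15 = 11.1
  Technical skill 88 × 0.07 = 6.16
Sum = 64.375
64.375 is ≥ 64 and < 83 → Tier 2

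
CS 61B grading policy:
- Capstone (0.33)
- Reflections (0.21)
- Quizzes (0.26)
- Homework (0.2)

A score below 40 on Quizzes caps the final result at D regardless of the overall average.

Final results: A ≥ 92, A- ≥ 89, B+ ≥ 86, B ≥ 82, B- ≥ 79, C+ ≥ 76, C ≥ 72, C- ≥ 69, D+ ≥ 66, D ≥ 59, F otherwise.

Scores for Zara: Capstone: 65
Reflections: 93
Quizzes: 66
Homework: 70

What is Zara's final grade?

C

Quizzes score 66 ≥ 40: minimum met.
Weighted total:
  Capstone 65 × 0.33 = 21.45
  Reflections 93 × 0.21 = 19.53
  Quizzes 66 × 0.26 = 17.16
  Homework 70 × 0.2 = 14
Sum = 72.14
72.14 is ≥ 72 and < 76 → C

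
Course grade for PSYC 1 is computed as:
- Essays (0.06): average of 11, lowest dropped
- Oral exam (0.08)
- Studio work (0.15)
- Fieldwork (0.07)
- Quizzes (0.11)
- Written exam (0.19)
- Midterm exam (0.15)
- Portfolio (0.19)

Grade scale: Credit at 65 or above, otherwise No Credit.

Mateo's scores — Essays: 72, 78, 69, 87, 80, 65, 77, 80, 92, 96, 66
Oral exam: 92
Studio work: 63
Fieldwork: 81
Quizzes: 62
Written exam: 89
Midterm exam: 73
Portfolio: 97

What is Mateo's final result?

Credit

Essays: drop 65 → average of remaining 10 = 797/10 = 79.7
Weighted total:
  Essays 79.7 × 0.06 = 4.782
  Oral exam 92 × 0.08 = 7.36
  Studio work 63 × 0.15 = 9.45
  Fieldwork 81 × 0.07 = 5.67
  Quizzes 62 × 0.11 = 6.82
  Written exam 89 × 0.19 = 16.91
  Midterm exam 73 × 0.15 = 10.95
  Portfolio 97 × 0.19 = 18.43
Sum = 80.372
80.372 ≥ 65 → Credit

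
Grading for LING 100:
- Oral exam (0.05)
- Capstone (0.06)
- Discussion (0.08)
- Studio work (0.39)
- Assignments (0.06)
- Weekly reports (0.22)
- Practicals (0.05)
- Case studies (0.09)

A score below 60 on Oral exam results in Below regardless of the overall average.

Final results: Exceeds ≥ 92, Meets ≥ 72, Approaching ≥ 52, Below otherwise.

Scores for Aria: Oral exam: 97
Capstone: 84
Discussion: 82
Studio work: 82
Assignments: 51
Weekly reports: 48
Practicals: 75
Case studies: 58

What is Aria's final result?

Oral exam score 97 ≥ 60: minimum met.
Weighted total:
  Oral exam 97 × 0.05 = 4.85
  Capstone 84 × 0.06 = 5.04
  Discussion 82 × 0.08 = 6.56
  Studio work 82 × 0.39 = 31.98
  Assignments 51 × 0.06 = 3.06
  Weekly reports 48 × 0.22 = 10.56
  Practicals 75 × 0.05 = 3.75
  Case studies 58 × 0.09 = 5.22
Sum = 71.02
71.02 is ≥ 52 and < 72 → Approaching

Approaching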